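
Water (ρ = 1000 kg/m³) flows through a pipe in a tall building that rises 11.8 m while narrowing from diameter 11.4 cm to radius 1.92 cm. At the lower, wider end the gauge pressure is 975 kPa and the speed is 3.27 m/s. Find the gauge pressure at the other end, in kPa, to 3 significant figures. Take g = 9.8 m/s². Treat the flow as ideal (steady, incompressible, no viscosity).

449 kPa

By continuity, v₂ = v₁·A₁/A₂ = 3.27·(102/11.6) = 28.8 m/s.
Applying Bernoulli between the two ends and solving for P₂: P₂ = P₁ + ½ρ(v₁² − v₂²) − ρgΔh.
P₂ = 975000 + ½·1000·(3.27² − 28.8²) − 1000·9.8·(+11.8) = 975000 + (-410000) − (116000) = 449000 Pa.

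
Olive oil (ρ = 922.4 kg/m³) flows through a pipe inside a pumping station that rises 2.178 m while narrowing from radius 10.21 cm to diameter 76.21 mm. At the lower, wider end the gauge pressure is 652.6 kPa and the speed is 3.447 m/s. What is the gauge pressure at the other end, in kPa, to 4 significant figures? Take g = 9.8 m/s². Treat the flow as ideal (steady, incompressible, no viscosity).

P₂ ≈ 355.9 kPa

By continuity, v₂ = v₁·A₁/A₂ = 3.447·(327.5/45.62) = 24.75 m/s.
Energy conservation along the streamline gives P₂ = P₁ − ½ρ(v₂² − v₁²) − ρg(h₂ − h₁).
P₂ = 652600 + ½·922.4·(3.447² − 24.75²) − 922.4·9.8·(+2.178) = 652600 + (-277000) − (19690) = 355900 Pa.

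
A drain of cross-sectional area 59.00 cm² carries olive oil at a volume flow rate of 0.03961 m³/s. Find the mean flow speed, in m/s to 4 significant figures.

v ≈ 6.714 m/s

Q = 0.03961 m³/s = 0.03961 m³/s.
v = Q/A = 0.03961 / 0.005900 = 6.714 m/s.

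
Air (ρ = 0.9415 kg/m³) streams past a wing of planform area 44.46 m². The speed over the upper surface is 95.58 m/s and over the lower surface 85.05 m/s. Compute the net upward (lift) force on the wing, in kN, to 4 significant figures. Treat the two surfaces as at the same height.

F = 39.81 kN

The faster flow above has the lower pressure; Bernoulli (same height) gives ΔP = ½ρ(v_up² − v_low²).
ΔP = ½·0.9415·(95.58² − 85.05²) = 895.4 Pa.
Lift = ΔP · A = 895.4 × 44.46 = 39810 N.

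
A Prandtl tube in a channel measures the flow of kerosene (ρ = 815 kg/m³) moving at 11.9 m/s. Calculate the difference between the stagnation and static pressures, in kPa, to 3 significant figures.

ΔP ≈ 57.7 kPa

At the stagnation point the flow is brought to rest, so Bernoulli gives P_stag − P_static = ½ρv².
ΔP = ½·815·11.9² = 57700 Pa.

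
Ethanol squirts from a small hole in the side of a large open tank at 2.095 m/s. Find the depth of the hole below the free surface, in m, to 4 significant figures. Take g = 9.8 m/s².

Torricelli: v = √(2gh), so h = v²/(2g).
h = 2.095²/(2·9.8) = 4.389/19.60 = 0.2239 m.

h ≈ 0.2239 m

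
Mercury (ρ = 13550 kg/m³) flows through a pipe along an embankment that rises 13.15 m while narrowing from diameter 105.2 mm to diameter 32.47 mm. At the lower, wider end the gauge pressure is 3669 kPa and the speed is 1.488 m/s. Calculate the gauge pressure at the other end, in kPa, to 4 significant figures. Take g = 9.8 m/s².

P₂ = 284.9 kPa

Continuity gives A₁v₁ = A₂v₂, so v₂ = (86.92 cm²)/(8.280 cm²) × 1.488 m/s = 15.62 m/s.
Energy conservation along the streamline gives P₂ = P₁ − ½ρ(v₂² − v₁²) − ρg(h₂ − h₁).
P₂ = 3669000 + ½·13550·(1.488² − 15.62²) − 13550·9.8·(+13.15) = 3669000 + (-1638000) − (1746000) = 284900 Pa.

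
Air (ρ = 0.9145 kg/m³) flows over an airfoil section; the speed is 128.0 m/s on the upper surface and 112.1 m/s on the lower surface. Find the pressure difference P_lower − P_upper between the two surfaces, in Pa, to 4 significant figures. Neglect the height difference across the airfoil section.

ΔP = 1746 Pa

Bernoulli (same height): P_lower − P_upper = ½ρ(v_upper² − v_lower²).
ΔP = ½·0.9145·(128.0² − 112.1²) = 1746 Pa.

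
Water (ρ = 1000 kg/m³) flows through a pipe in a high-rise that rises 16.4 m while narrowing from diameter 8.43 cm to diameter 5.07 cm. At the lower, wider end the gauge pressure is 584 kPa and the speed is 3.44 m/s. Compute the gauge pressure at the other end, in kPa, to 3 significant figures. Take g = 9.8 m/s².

P₂ ≈ 384 kPa

The volume flow rate is constant, so v₂ = (A₁/A₂)v₁ = (55.8/20.2)·3.44 = 9.51 m/s.
Applying Bernoulli between the two ends and solving for P₂: P₂ = P₁ + ½ρ(v₁² − v₂²) − ρgΔh.
P₂ = 584000 + ½·1000·(3.44² − 9.51²) − 1000·9.8·(+16.4) = 584000 + (-39300) − (161000) = 384000 Pa.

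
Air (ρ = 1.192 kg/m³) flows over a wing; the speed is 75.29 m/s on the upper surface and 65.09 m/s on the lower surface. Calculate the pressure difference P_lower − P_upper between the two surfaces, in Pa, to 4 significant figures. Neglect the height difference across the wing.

With negligible Δh, P + ½ρv² is constant, so P_low − P_up = ½ρ(v_up² − v_low²).
ΔP = ½·1.192·(75.29² − 65.09²) = 853.4 Pa.

ΔP ≈ 853.4 Pa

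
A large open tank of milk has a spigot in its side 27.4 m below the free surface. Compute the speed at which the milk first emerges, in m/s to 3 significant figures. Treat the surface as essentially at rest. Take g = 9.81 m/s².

The surface is effectively still and both ends are open, so ½v² = gh and v = √(2·9.81·27.4) = 23.2 m/s.

v ≈ 23.2 m/s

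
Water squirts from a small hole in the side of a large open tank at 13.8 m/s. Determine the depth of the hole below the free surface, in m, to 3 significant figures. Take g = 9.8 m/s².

For a small hole in a large open tank, ½v² = gh, giving h = v²/(2g).
h = 13.8²/(2·9.8) = 190/19.60 = 9.72 m.

h ≈ 9.72 m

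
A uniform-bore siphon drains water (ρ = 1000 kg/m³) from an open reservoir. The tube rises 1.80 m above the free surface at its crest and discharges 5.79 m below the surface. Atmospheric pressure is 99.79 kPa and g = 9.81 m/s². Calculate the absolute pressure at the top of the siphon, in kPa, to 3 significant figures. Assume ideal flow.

P_top = 25.3 kPa

Bernoulli surface→outlet gives ½v² = g·h_out, so v = √(2·9.81·5.79) = 10.7 m/s.
The bore is uniform, so the speed at the crest is the same v. Bernoulli surface→crest: P_atm = P_top + ½ρv² + ρg·h_top.
P_top = 99790 − ½·1000·10.7² − 1000·9.81·1.80 = 25300 Pa.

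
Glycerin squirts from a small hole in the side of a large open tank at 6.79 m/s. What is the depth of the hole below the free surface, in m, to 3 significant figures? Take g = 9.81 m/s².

h ≈ 2.35 m

Torricelli: v = √(2gh), so h = v²/(2g).
h = 6.79²/(2·9.81) = 46.1/19.62 = 2.35 m.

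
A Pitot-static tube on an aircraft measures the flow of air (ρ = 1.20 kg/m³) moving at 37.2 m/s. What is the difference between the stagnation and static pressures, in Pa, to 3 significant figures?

At the stagnation point the flow is brought to rest, so Bernoulli gives P_stag − P_static = ½ρv².
ΔP = ½·1.20·37.2² = 830 Pa.

ΔP ≈ 830 Pa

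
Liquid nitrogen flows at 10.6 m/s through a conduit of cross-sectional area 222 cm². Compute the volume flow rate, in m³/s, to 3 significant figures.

0.235 m³/s

Q = A·v = 0.0222 m² × 10.6 m/s = 0.235 m³/s.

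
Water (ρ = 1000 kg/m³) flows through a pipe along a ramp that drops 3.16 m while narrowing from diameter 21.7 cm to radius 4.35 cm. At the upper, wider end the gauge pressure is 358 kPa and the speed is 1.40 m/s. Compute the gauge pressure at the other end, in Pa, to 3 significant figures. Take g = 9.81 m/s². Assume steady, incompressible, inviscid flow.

P₂ ≈ 352000 Pa

By continuity, v₂ = v₁·A₁/A₂ = 1.40·(370/59.4) = 8.71 m/s.
Applying Bernoulli between the two ends and solving for P₂: P₂ = P₁ + ½ρ(v₁² − v₂²) − ρgΔh.
P₂ = 358000 + ½·1000·(1.40² − 8.71²) − 1000·9.81·(−3.16) = 358000 + (-37000) − (-31000) = 352000 Pa.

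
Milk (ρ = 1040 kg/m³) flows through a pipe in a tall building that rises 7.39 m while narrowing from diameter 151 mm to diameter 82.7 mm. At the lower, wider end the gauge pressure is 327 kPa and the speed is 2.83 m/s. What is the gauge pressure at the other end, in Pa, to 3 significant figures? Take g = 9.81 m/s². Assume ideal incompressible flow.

209000 Pa

Continuity gives A₁v₁ = A₂v₂, so v₂ = (179 cm²)/(53.7 cm²) × 2.83 m/s = 9.43 m/s.
Bernoulli: P₁ + ½ρv₁² + ρg h₁ = P₂ + ½ρv₂² + ρg h₂, so P₂ = P₁ + ½ρ(v₁² − v₂²) − ρg(h₂ − h₁).
P₂ = 327000 + ½·1040·(2.83² − 9.43²) − 1040·9.81·(+7.39) = 327000 + (-42100) − (75400) = 209000 Pa.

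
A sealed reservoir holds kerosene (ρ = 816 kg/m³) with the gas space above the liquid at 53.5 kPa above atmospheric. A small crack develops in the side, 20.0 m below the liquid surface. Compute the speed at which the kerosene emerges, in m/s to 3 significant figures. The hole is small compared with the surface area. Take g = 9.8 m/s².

22.9 m/s

Take point 1 at the surface (v₁ ≈ 0) and point 2 at the hole (at atmospheric pressure). Bernoulli: P₁ + ρg h = P_atm + ½ρv₂².
With P₁ − P_atm = 53500 Pa, v₂ = √(2gh + 2ΔP/ρ) = √(2·9.8·20.0 + 2·53500/816) = 22.9 m/s.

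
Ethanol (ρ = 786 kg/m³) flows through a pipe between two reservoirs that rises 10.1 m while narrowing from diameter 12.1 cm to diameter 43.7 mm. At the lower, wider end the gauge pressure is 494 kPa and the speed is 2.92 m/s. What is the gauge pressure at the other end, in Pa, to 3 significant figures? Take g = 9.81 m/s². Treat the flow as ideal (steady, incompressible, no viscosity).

P₂ = 223000 Pa

Mass conservation (A₁v₁ = A₂v₂) gives v₂ = 2.92 × 115/15.0 = 22.4 m/s.
Energy conservation along the streamline gives P₂ = P₁ − ½ρ(v₂² − v₁²) − ρg(h₂ − h₁).
P₂ = 494000 + ½·786·(2.92² − 22.4²) − 786·9.81·(+10.1) = 494000 + (-194000) − (77900) = 223000 Pa.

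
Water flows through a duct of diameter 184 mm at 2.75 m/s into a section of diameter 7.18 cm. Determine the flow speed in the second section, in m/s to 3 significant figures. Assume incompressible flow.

Mass conservation (A₁v₁ = A₂v₂) gives v₂ = 2.75 × 266/40.5 = 18.1 m/s.

v₂ ≈ 18.1 m/s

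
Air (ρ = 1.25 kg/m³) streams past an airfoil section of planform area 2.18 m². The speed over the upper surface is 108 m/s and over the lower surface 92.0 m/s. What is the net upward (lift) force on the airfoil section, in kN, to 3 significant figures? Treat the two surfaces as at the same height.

4.36 kN

From P + ½ρv² = const at equal height, P_low − P_up = ½ρ(v_up² − v_low²).
ΔP = ½·1.25·(108² − 92.0²) = 2000 Pa.
Lift = ΔP · A = 2000 × 2.18 = 4360 N.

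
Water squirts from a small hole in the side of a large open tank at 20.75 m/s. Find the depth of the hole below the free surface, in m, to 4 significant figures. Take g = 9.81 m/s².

Inverting v = √(2gh) gives h = v² / 2g.
h = 20.75²/(2·9.81) = 430.6/19.62 = 21.95 m.

21.95 m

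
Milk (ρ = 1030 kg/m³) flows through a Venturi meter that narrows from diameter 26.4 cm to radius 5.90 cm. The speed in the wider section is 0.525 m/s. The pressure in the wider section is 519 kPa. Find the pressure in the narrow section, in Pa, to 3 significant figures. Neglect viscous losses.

P₂ ≈ 516000 Pa

Mass conservation (A₁v₁ = A₂v₂) gives v₂ = 0.525 × 547/109 = 2.63 m/s.
With no height change, Bernoulli's equation is P₁ + ½ρv₁² = P₂ + ½ρv₂².
P₂ = P₁ − ½ρ(v₂² − v₁²) = 519000 − ½·1030·(2.63² − 0.525²) = 519000 − 3410 = 516000 Pa.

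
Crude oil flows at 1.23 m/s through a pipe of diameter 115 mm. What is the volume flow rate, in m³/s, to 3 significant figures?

Q = 0.0128 m³/s

Q = A·v = 0.0104 m² × 1.23 m/s = 0.0128 m³/s.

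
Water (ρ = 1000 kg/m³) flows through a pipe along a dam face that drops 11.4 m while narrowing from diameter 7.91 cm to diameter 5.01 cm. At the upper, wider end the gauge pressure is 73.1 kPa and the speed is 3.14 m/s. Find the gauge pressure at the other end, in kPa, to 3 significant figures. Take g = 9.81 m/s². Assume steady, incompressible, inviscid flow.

P₂ ≈ 159 kPa

Mass conservation (A₁v₁ = A₂v₂) gives v₂ = 3.14 × 49.1/19.7 = 7.83 m/s.
Bernoulli: P₁ + ½ρv₁² + ρg h₁ = P₂ + ½ρv₂² + ρg h₂, so P₂ = P₁ + ½ρ(v₁² − v₂²) − ρg(h₂ − h₁).
P₂ = 73100 + ½·1000·(3.14² − 7.83²) − 1000·9.81·(−11.4) = 73100 + (-25700) − (-112000) = 159000 Pa.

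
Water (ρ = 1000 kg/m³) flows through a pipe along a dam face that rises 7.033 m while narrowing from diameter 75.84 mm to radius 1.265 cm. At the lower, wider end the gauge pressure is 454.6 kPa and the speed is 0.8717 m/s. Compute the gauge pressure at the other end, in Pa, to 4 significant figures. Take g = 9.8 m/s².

P₂ ≈ 355400 Pa

The volume flow rate is constant, so v₂ = (A₁/A₂)v₁ = (45.17/5.027)·0.8717 = 7.833 m/s.
Applying Bernoulli between the two ends and solving for P₂: P₂ = P₁ + ½ρ(v₁² − v₂²) − ρgΔh.
P₂ = 454600 + ½·1000·(0.8717² − 7.833²) − 1000·9.8·(+7.033) = 454600 + (-30300) − (68920) = 355400 Pa.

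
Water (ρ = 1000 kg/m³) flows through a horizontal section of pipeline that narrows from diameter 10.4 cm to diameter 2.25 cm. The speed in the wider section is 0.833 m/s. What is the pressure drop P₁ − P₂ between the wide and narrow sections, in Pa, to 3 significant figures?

Mass conservation (A₁v₁ = A₂v₂) gives v₂ = 0.833 × 84.9/3.98 = 17.8 m/s.
The pipe is horizontal, so Bernoulli reduces to P₁ + ½ρv₁² = P₂ + ½ρv₂².
P₁ − P₂ = ½·1000·(17.8² − 0.833²) = ½·1000·316 = 158000 Pa.

ΔP ≈ 158000 Pa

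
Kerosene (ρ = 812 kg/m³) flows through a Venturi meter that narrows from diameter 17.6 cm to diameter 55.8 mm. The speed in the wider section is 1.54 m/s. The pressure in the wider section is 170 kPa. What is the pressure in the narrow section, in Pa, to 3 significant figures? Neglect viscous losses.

P₂ = 75700 Pa

By continuity, v₂ = v₁·A₁/A₂ = 1.54·(243/24.5) = 15.3 m/s.
With no height change, Bernoulli's equation is P₁ + ½ρv₁² = P₂ + ½ρv₂².
P₂ = P₁ − ½ρ(v₂² − v₁²) = 170000 − ½·812·(15.3² − 1.54²) = 170000 − 94300 = 75700 Pa.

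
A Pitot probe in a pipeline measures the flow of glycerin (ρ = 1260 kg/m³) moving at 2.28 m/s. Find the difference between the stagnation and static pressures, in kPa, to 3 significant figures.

The dynamic pressure equals the rise in static pressure at the stagnation point: ΔP = ½ρv².
ΔP = ½·1260·2.28² = 3270 Pa.

ΔP ≈ 3.27 kPa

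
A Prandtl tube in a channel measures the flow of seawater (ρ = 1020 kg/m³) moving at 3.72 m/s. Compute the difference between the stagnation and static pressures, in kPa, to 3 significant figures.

ΔP = 7.06 kPa

The dynamic pressure equals the rise in static pressure at the stagnation point: ΔP = ½ρv².
ΔP = ½·1020·3.72² = 7060 Pa.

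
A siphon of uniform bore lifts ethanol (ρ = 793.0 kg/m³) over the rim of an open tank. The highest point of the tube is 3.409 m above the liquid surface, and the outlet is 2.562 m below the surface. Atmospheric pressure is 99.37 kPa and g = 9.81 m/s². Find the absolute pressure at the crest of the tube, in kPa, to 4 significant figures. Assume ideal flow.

The outlet speed comes from Torricelli: v = √(2g·2.562) = 7.090 m/s.
The bore is uniform, so the speed at the crest is the same v. Bernoulli surface→crest: P_atm = P_top + ½ρv² + ρg·h_top.
P_top = 99370 − ½·793.0·7.090² − 793.0·9.81·3.409 = 52920 Pa.

P_top ≈ 52.92 kPa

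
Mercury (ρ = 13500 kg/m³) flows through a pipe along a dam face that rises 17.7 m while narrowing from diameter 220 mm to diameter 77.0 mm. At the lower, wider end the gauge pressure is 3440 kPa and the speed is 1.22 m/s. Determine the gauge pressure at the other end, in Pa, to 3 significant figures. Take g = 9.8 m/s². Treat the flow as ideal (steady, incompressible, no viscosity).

The volume flow rate is constant, so v₂ = (A₁/A₂)v₁ = (380/46.6)·1.22 = 9.96 m/s.
Bernoulli: P₁ + ½ρv₁² + ρg h₁ = P₂ + ½ρv₂² + ρg h₂, so P₂ = P₁ + ½ρ(v₁² − v₂²) − ρg(h₂ − h₁).
P₂ = 3440000 + ½·13500·(1.22² − 9.96²) − 13500·9.8·(+17.7) = 3440000 + (-659000) − (2340000) = 439000 Pa.

P₂ ≈ 439000 Pa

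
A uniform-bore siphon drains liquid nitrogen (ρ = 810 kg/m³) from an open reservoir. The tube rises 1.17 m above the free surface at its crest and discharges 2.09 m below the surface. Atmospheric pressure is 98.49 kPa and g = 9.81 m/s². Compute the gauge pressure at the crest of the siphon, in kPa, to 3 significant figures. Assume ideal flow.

P_gauge ≈ -25.9 kPa

The outlet speed comes from Torricelli: v = √(2g·2.09) = 6.40 m/s.
With constant cross-section the crest speed equals v; applying Bernoulli from the surface up to the crest, P_top = P_atm − ½ρv² − ρg·h_top.
P_top = 98490 − ½·810·6.40² − 810·9.81·1.17 = 72600 Pa. So P_gauge = P_top − P_atm = -25900 Pa.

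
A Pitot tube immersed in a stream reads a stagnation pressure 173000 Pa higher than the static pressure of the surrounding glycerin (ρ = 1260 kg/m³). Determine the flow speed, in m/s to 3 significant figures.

At the stagnation point the flow is brought to rest, so Bernoulli gives P_stag − P_static = ½ρv².
v = √(2ΔP/ρ) = √(2·173000/1260) = 16.6 m/s.

16.6 m/s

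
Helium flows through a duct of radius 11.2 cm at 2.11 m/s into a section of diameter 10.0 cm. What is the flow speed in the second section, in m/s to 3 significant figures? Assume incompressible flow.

v₂ ≈ 10.6 m/s

Continuity gives A₁v₁ = A₂v₂, so v₂ = (394 cm²)/(78.5 cm²) × 2.11 m/s = 10.6 m/s.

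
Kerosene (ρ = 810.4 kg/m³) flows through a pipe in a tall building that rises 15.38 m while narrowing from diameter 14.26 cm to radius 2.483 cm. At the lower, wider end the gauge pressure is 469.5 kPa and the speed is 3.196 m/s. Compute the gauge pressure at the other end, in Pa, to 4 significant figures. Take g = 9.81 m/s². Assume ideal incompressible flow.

Mass conservation (A₁v₁ = A₂v₂) gives v₂ = 3.196 × 159.7/19.37 = 26.35 m/s.
Bernoulli: P₁ + ½ρv₁² + ρg h₁ = P₂ + ½ρv₂² + ρg h₂, so P₂ = P₁ + ½ρ(v₁² − v₂²) − ρg(h₂ − h₁).
P₂ = 469500 + ½·810.4·(3.196² − 26.35²) − 810.4·9.81·(+15.38) = 469500 + (-277300) − (122300) = 69960 Pa.

P₂ ≈ 69960 Pa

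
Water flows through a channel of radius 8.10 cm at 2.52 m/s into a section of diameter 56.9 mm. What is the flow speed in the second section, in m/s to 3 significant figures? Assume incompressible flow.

v₂ ≈ 20.4 m/s

By continuity, v₂ = v₁·A₁/A₂ = 2.52·(206/25.4) = 20.4 m/s.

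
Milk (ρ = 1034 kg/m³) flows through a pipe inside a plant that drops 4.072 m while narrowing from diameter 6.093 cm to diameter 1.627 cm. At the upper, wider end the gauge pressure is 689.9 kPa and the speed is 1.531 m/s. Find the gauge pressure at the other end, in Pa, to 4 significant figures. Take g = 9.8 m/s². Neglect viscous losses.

By continuity, v₂ = v₁·A₁/A₂ = 1.531·(29.16/2.079) = 21.47 m/s.
Bernoulli: P₁ + ½ρv₁² + ρg h₁ = P₂ + ½ρv₂² + ρg h₂, so P₂ = P₁ + ½ρ(v₁² − v₂²) − ρg(h₂ − h₁).
P₂ = 689900 + ½·1034·(1.531² − 21.47²) − 1034·9.8·(−4.072) = 689900 + (-237100) − (-41260) = 494000 Pa.

P₂ ≈ 494000 Pa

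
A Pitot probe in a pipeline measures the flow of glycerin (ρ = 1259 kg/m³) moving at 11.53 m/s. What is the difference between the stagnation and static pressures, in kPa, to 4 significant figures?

Bernoulli between the free stream and the stagnation point: ½ρv² = P_stag − P_static.
ΔP = ½·1259·11.53² = 83690 Pa.

ΔP ≈ 83.69 kPa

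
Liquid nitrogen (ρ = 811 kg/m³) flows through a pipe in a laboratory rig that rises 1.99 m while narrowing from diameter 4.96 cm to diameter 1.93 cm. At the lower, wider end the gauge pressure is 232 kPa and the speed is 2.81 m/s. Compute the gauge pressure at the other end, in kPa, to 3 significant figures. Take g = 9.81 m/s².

79.7 kPa

Continuity gives A₁v₁ = A₂v₂, so v₂ = (19.3 cm²)/(2.93 cm²) × 2.81 m/s = 18.6 m/s.
Bernoulli: P₁ + ½ρv₁² + ρg h₁ = P₂ + ½ρv₂² + ρg h₂, so P₂ = P₁ + ½ρ(v₁² − v₂²) − ρg(h₂ − h₁).
P₂ = 232000 + ½·811·(2.81² − 18.6²) − 811·9.81·(+1.99) = 232000 + (-136000) − (15800) = 79700 Pa.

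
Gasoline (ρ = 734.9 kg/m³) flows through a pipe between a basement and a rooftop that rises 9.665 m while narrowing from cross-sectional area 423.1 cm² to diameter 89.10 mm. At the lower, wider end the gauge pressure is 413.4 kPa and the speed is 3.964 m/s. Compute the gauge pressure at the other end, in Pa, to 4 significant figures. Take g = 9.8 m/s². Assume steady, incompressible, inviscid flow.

P₂ = 83700 Pa

The volume flow rate is constant, so v₂ = (A₁/A₂)v₁ = (423.1/62.35)·3.964 = 26.90 m/s.
Applying Bernoulli between the two ends and solving for P₂: P₂ = P₁ + ½ρ(v₁² − v₂²) − ρgΔh.
P₂ = 413400 + ½·734.9·(3.964² − 26.90²) − 734.9·9.8·(+9.665) = 413400 + (-260100) − (69610) = 83700 Pa.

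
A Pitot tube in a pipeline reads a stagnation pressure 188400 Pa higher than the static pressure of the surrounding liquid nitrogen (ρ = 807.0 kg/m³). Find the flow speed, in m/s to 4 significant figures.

At the stagnation point the flow is brought to rest, so Bernoulli gives P_stag − P_static = ½ρv².
v = √(2ΔP/ρ) = √(2·188400/807.0) = 21.61 m/s.

v = 21.61 m/s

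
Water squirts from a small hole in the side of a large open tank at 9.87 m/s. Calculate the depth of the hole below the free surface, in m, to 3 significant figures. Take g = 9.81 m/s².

Torricelli: v = √(2gh), so h = v²/(2g).
h = 9.87²/(2·9.81) = 97.4/19.62 = 4.97 m.

4.97 m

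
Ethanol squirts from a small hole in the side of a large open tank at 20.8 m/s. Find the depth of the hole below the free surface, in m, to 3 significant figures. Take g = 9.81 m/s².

Inverting v = √(2gh) gives h = v² / 2g.
h = 20.8²/(2·9.81) = 433/19.62 = 22.1 m.

h = 22.1 m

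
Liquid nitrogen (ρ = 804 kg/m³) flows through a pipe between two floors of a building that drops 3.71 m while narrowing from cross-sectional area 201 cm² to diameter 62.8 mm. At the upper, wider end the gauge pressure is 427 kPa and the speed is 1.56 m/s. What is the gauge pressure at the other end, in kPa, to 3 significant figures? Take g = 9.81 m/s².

Continuity gives A₁v₁ = A₂v₂, so v₂ = (201 cm²)/(31.0 cm²) × 1.56 m/s = 10.1 m/s.
Energy conservation along the streamline gives P₂ = P₁ − ½ρ(v₂² − v₁²) − ρg(h₂ − h₁).
P₂ = 427000 + ½·804·(1.56² − 10.1²) − 804·9.81·(−3.71) = 427000 + (-40200) − (-29300) = 416000 Pa.

P₂ = 416 kPa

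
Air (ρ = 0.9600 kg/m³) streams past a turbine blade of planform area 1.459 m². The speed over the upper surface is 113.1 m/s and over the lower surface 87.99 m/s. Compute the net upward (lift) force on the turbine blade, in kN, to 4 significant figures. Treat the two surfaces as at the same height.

From P + ½ρv² = const at equal height, P_low − P_up = ½ρ(v_up² − v_low²).
ΔP = ½·0.9600·(113.1² − 87.99²) = 2424 Pa.
Lift = ΔP · A = 2424 × 1.459 = 3536 N.

F = 3.536 kN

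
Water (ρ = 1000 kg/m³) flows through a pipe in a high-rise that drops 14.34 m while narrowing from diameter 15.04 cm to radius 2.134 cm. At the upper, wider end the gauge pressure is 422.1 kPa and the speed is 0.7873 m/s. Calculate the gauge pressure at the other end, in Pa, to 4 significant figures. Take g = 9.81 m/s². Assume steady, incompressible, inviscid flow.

P₂ ≈ 515300 Pa

Mass conservation (A₁v₁ = A₂v₂) gives v₂ = 0.7873 × 177.7/14.31 = 9.777 m/s.
Bernoulli: P₁ + ½ρv₁² + ρg h₁ = P₂ + ½ρv₂² + ρg h₂, so P₂ = P₁ + ½ρ(v₁² − v₂²) − ρg(h₂ − h₁).
P₂ = 422100 + ½·1000·(0.7873² − 9.777²) − 1000·9.81·(−14.34) = 422100 + (-47480) − (-140700) = 515300 Pa.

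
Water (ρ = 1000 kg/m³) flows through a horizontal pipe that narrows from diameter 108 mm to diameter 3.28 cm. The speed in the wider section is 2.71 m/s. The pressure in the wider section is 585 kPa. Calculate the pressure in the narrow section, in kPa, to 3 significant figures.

By continuity, v₂ = v₁·A₁/A₂ = 2.71·(91.6/8.45) = 29.4 m/s.
Bernoulli (h₁ = h₂): P₁ − P₂ = ½ρ(v₂² − v₁²).
P₂ = P₁ − ½ρ(v₂² − v₁²) = 585000 − ½·1000·(29.4² − 2.71²) = 585000 − 428000 = 157000 Pa.

P₂ = 157 kPa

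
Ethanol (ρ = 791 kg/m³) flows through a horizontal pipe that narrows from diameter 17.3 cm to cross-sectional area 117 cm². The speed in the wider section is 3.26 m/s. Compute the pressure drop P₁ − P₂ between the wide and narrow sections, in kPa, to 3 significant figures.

The volume flow rate is constant, so v₂ = (A₁/A₂)v₁ = (235/117)·3.26 = 6.55 m/s.
Bernoulli (h₁ = h₂): P₁ − P₂ = ½ρ(v₂² − v₁²).
P₁ − P₂ = ½·791·(6.55² − 3.26²) = ½·791·32.3 = 12800 Pa.

ΔP ≈ 12.8 kPa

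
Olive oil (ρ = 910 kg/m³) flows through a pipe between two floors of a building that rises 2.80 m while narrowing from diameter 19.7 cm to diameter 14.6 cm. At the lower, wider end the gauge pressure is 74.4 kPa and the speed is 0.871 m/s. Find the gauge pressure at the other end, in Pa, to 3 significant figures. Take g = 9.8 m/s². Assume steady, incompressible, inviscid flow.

P₂ ≈ 48600 Pa

Mass conservation (A₁v₁ = A₂v₂) gives v₂ = 0.871 × 305/167 = 1.59 m/s.
Applying Bernoulli between the two ends and solving for P₂: P₂ = P₁ + ½ρ(v₁² − v₂²) − ρgΔh.
P₂ = 74400 + ½·910·(0.871² − 1.59²) − 910·9.8·(+2.80) = 74400 + (-799) − (25000) = 48600 Pa.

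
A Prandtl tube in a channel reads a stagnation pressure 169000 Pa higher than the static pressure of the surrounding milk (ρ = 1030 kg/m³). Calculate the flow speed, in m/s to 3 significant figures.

At the stagnation point the flow is brought to rest, so Bernoulli gives P_stag − P_static = ½ρv².
v = √(2ΔP/ρ) = √(2·169000/1030) = 18.1 m/s.

v ≈ 18.1 m/s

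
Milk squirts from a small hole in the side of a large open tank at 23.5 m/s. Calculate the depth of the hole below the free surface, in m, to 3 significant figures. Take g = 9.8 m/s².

h = 28.2 m

For a small hole in a large open tank, ½v² = gh, giving h = v²/(2g).
h = 23.5²/(2·9.8) = 552/19.60 = 28.2 m.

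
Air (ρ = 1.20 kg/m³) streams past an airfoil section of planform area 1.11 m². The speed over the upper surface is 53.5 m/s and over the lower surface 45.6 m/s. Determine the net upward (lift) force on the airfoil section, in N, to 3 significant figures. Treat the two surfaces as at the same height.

F = 521 N

The faster flow above has the lower pressure; Bernoulli (same height) gives ΔP = ½ρ(v_up² − v_low²).
ΔP = ½·1.20·(53.5² − 45.6²) = 470 Pa.
Lift = ΔP · A = 470 × 1.11 = 521 N.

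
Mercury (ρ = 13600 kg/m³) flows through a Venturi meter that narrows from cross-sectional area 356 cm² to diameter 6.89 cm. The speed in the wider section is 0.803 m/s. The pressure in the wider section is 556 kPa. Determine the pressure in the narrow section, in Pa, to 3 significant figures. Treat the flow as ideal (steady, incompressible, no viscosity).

Continuity gives A₁v₁ = A₂v₂, so v₂ = (356 cm²)/(37.3 cm²) × 0.803 m/s = 7.67 m/s.
With no height change, Bernoulli's equation is P₁ + ½ρv₁² = P₂ + ½ρv₂².
P₂ = P₁ − ½ρ(v₂² − v₁²) = 556000 − ½·13600·(7.67² − 0.803²) = 556000 − 395000 = 161000 Pa.

P₂ = 161000 Pa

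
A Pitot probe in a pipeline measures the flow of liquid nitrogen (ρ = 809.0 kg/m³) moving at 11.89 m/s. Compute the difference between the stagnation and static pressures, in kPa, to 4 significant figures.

ΔP ≈ 57.19 kPa

At the stagnation point the flow is brought to rest, so Bernoulli gives P_stag − P_static = ½ρv².
ΔP = ½·809.0·11.89² = 57190 Pa.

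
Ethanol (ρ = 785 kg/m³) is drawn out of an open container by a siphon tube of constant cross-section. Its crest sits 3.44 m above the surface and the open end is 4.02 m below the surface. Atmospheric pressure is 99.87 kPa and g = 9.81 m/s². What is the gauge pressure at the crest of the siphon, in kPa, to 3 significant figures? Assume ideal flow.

-57.4 kPa

From the surface to the outlet (both open to atmosphere, surface at rest): v = √(2g·h_out) = √(2·9.81·4.02) = 8.88 m/s.
The bore is uniform, so the speed at the crest is the same v. Bernoulli surface→crest: P_atm = P_top + ½ρv² + ρg·h_top.
P_top = 99870 − ½·785·8.88² − 785·9.81·3.44 = 42400 Pa. So P_gauge = P_top − P_atm = -57400 Pa.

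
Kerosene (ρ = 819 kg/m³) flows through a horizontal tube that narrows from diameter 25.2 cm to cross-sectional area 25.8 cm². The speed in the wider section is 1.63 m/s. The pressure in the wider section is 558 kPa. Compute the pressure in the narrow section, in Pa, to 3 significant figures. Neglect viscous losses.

P₂ ≈ 152000 Pa

Continuity gives A₁v₁ = A₂v₂, so v₂ = (499 cm²)/(25.8 cm²) × 1.63 m/s = 31.5 m/s.
With no height change, Bernoulli's equation is P₁ + ½ρv₁² = P₂ + ½ρv₂².
P₂ = P₁ − ½ρ(v₂² − v₁²) = 558000 − ½·819·(31.5² − 1.63²) = 558000 − 406000 = 152000 Pa.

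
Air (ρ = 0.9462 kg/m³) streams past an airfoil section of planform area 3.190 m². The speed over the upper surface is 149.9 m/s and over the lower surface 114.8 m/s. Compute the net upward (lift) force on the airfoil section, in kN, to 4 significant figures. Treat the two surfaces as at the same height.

From P + ½ρv² = const at equal height, P_low − P_up = ½ρ(v_up² − v_low²).
ΔP = ½·0.9462·(149.9² − 114.8²) = 4396 Pa.
Lift = ΔP · A = 4396 × 3.190 = 14020 N.

F = 14.02 kN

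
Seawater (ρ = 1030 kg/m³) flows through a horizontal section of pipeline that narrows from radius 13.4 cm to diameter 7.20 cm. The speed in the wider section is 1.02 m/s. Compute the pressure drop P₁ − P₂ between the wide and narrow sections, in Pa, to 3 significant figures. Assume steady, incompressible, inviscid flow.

By continuity, v₂ = v₁·A₁/A₂ = 1.02·(564/40.7) = 14.1 m/s.
Along the horizontal streamline, P + ½ρv² is constant.
P₁ − P₂ = ½·1030·(14.1² − 1.02²) = ½·1030·199 = 102000 Pa.

ΔP ≈ 102000 Pa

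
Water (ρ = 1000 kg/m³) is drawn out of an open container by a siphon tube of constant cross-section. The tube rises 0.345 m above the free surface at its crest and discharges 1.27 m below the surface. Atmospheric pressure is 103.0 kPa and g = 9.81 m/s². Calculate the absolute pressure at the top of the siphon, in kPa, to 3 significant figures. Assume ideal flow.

The outlet speed comes from Torricelli: v = √(2g·1.27) = 4.99 m/s.
The bore is uniform, so the speed at the crest is the same v. Bernoulli surface→crest: P_atm = P_top + ½ρv² + ρg·h_top.
P_top = 103000 − ½·1000·4.99² − 1000·9.81·0.345 = 87200 Pa.

P_top = 87.2 kPa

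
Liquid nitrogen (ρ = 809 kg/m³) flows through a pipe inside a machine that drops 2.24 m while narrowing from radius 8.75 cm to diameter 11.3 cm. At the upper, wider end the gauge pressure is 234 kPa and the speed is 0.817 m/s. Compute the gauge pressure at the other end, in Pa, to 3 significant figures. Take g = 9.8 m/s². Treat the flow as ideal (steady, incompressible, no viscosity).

250000 Pa

By continuity, v₂ = v₁·A₁/A₂ = 0.817·(241/100) = 1.96 m/s.
Energy conservation along the streamline gives P₂ = P₁ − ½ρ(v₂² − v₁²) − ρg(h₂ − h₁).
P₂ = 234000 + ½·809·(0.817² − 1.96²) − 809·9.8·(−2.24) = 234000 + (-1280) − (-17800) = 250000 Pa.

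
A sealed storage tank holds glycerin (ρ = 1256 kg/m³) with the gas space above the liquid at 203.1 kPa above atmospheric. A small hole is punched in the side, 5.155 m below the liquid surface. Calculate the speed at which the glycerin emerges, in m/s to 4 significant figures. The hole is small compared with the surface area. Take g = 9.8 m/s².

v = 20.60 m/s

Take point 1 at the surface (v₁ ≈ 0) and point 2 at the hole (at atmospheric pressure). Bernoulli: P₁ + ρg h = P_atm + ½ρv₂².
With P₁ − P_atm = 203100 Pa, v₂ = √(2gh + 2ΔP/ρ) = √(2·9.8·5.155 + 2·203100/1256) = 20.60 m/s.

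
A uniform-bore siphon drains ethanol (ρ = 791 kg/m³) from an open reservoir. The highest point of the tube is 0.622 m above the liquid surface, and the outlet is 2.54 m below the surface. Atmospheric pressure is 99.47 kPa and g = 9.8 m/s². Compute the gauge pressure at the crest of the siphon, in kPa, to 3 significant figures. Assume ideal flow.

Bernoulli surface→outlet gives ½v² = g·h_out, so v = √(2·9.8·2.54) = 7.06 m/s.
Continuity keeps v the same throughout the tube; from surface to crest, P_atm + 0 = P_top + ½ρv² + ρg·h_top.
P_top = 99470 − ½·791·7.06² − 791·9.8·0.622 = 75000 Pa. So P_gauge = P_top − P_atm = -24500 Pa.

-24.5 kPa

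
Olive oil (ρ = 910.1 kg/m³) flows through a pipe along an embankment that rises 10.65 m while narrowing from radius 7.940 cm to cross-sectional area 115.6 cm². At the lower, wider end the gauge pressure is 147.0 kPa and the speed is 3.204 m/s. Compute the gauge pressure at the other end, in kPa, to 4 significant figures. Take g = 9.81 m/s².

42.88 kPa

Continuity gives A₁v₁ = A₂v₂, so v₂ = (198.1 cm²)/(115.6 cm²) × 3.204 m/s = 5.489 m/s.
Applying Bernoulli between the two ends and solving for P₂: P₂ = P₁ + ½ρ(v₁² − v₂²) − ρgΔh.
P₂ = 147000 + ½·910.1·(3.204² − 5.489²) − 910.1·9.81·(+10.65) = 147000 + (-9041) − (95080) = 42880 Pa.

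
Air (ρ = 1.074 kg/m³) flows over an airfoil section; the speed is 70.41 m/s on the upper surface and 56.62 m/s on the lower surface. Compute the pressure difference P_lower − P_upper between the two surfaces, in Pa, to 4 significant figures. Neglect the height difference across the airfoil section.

The pressure is lower where the speed is higher: ΔP = ½ρ(v_up² − v_low²).
ΔP = ½·1.074·(70.41² − 56.62²) = 940.7 Pa.

ΔP ≈ 940.7 Pa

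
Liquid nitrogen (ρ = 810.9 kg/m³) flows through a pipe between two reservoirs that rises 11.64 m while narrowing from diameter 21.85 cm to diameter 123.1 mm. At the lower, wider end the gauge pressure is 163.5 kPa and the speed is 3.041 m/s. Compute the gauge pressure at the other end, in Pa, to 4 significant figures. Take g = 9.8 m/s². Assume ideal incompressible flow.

P₂ = 37530 Pa

Continuity gives A₁v₁ = A₂v₂, so v₂ = (375.0 cm²)/(119.0 cm²) × 3.041 m/s = 9.581 m/s.
Energy conservation along the streamline gives P₂ = P₁ − ½ρ(v₂² − v₁²) − ρg(h₂ − h₁).
P₂ = 163500 + ½·810.9·(3.041² − 9.581²) − 810.9·9.8·(+11.64) = 163500 + (-33470) − (92500) = 37530 Pa.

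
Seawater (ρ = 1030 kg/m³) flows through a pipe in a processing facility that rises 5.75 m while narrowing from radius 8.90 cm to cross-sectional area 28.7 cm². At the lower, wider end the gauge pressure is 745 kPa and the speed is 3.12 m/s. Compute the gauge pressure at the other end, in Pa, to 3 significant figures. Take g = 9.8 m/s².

Mass conservation (A₁v₁ = A₂v₂) gives v₂ = 3.12 × 249/28.7 = 27.1 m/s.
Energy conservation along the streamline gives P₂ = P₁ − ½ρ(v₂² − v₁²) − ρg(h₂ − h₁).
P₂ = 745000 + ½·1030·(3.12² − 27.1²) − 1030·9.8·(+5.75) = 745000 + (-372000) − (58000) = 315000 Pa.

P₂ ≈ 315000 Pa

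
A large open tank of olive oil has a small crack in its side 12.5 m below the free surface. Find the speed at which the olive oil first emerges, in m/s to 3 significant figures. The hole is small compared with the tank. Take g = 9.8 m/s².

With the surface at rest and both surface and jet at atmospheric pressure, Bernoulli gives ρg h = ½ρv², so v = √(2gh) = √(2·9.8·12.5) = 15.7 m/s.

v ≈ 15.7 m/s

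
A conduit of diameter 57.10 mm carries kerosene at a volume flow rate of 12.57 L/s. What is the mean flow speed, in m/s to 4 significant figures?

v ≈ 4.909 m/s

Q = 12.57 L/s = 0.01257 m³/s.
v = Q/A = 0.01257 / 0.002561 = 4.909 m/s.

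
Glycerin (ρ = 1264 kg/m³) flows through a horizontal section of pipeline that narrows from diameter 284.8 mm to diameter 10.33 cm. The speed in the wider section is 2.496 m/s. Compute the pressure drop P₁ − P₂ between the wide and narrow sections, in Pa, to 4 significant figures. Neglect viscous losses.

Continuity gives A₁v₁ = A₂v₂, so v₂ = (637.0 cm²)/(83.81 cm²) × 2.496 m/s = 18.97 m/s.
Along the horizontal streamline, P + ½ρv² is constant.
P₁ − P₂ = ½·1264·(18.97² − 2.496²) = ½·1264·353.7 = 223600 Pa.

ΔP ≈ 223600 Pa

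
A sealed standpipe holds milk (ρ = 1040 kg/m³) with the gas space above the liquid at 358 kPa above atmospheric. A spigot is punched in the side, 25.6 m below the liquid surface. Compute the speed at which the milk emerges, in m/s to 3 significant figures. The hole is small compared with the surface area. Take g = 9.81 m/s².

v ≈ 34.5 m/s

Take point 1 at the surface (v₁ ≈ 0) and point 2 at the hole (at atmospheric pressure). Bernoulli: P₁ + ρg h = P_atm + ½ρv₂².
With P₁ − P_atm = 358000 Pa, v₂ = √(2gh + 2ΔP/ρ) = √(2·9.81·25.6 + 2·358000/1040) = 34.5 m/s.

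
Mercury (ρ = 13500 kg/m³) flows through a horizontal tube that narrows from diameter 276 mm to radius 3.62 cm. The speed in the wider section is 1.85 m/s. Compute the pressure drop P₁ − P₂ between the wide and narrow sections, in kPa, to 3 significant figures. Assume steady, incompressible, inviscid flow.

4860 kPa

Continuity gives A₁v₁ = A₂v₂, so v₂ = (598 cm²)/(41.2 cm²) × 1.85 m/s = 26.9 m/s.
With no height change, Bernoulli's equation is P₁ + ½ρv₁² = P₂ + ½ρv₂².
P₁ − P₂ = ½·13500·(26.9² − 1.85²) = ½·13500·719 = 4860000 Pa.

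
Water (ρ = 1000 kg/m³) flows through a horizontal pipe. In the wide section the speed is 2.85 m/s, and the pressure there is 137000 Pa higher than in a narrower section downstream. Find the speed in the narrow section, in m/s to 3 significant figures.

v₂ ≈ 16.8 m/s

Horizontal Bernoulli: P₁ + ½ρv₁² = P₂ + ½ρv₂², so v₂² = v₁² + 2(P₁ − P₂)/ρ.
v₂ = √(2.85² + 2·137000/1000) = √(8.12 + 274) = 16.8 m/s.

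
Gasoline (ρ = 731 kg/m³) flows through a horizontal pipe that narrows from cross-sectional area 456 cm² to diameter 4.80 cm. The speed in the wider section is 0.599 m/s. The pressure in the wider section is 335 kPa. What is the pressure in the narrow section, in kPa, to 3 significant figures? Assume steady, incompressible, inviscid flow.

Mass conservation (A₁v₁ = A₂v₂) gives v₂ = 0.599 × 456/18.1 = 15.1 m/s.
Bernoulli (h₁ = h₂): P₁ − P₂ = ½ρ(v₂² − v₁²).
P₂ = P₁ − ½ρ(v₂² − v₁²) = 335000 − ½·731·(15.1² − 0.599²) = 335000 − 83100 = 252000 Pa.

252 kPa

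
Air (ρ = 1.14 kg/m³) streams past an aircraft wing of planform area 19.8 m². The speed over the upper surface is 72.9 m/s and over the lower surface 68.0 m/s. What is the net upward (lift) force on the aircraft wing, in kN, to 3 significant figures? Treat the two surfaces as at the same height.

With equal heights on the two surfaces, Bernoulli gives P_lower − P_upper = ½ρ(v_upper² − v_lower²).
ΔP = ½·1.14·(72.9² − 68.0²) = 394 Pa.
Lift = ΔP · A = 394 × 19.8 = 7790 N.

F = 7.79 kN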